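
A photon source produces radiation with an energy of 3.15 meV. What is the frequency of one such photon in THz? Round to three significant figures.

First convert: E = 3.15 meV = 5.0469e-22 J.
Apply f = E/h: f = 7.617e11 Hz.
Converting to THz: f = 0.7617 THz ≈ 0.762 THz.

0.762 THz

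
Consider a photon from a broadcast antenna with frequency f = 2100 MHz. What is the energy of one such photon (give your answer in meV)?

Take h = 6.62607015e-34 J·s, 1 eV = 1.602176634e-19 J.
In SI units: f = 2100 MHz = 2.10e9 Hz.
Since E = hf for a photon, E = 1.391e-24 J.
Converting to meV: E = 0.008685 meV ≈ 8.68e-3 meV.

8.68e-3 meV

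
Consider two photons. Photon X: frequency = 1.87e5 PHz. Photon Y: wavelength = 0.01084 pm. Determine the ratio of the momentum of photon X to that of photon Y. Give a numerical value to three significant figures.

p_X = 4.133e-22 kg·m/s (from frequency = 1.87e5 PHz, via p = hf/c).
p_Y = 6.113e-20 kg·m/s (from wavelength = 0.01084 pm, via p = h/λ).
Ratio = 4.133e-22 / 6.113e-20 = 6.76e-3.

6.76e-3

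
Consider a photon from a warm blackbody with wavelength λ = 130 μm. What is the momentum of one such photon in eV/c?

(h = 6.62607015e-34 J·s, c = 2.99792458e8 m/s, 1 eV = 1.602176634e-19 J.)
Convert to SI: λ = 130 μm = 1.30e-4 m.
For a photon p = h/λ, so p = 5.097e-30 kg·m/s.
Converting to eV/c: p = 0.009537 eV/c ≈ 9.54e-3 eV/c.

9.54e-3 eV/c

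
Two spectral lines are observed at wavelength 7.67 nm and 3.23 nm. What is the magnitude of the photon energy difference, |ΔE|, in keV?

Using E = hc/λ: E₁ = 2.590e-17 J, E₂ = 6.150e-17 J.
|ΔE| = |2.590e-17 − 6.150e-17| = 3.56e-17 J = 0.222 keV.

0.222 keV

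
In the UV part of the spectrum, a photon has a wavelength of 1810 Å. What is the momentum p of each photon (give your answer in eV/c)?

First convert: λ = 1810 Å = 1.81·10^-7 m.
The photon relation is p = h/λ, giving p = 3.661·10^-27 kg·m/s.
Converting to eV/c: p = 6.850 eV/c ≈ 6.85 eV/c.

6.85 eV/c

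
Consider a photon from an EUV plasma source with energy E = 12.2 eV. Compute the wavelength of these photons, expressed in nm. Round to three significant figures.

102 nm

In SI units: E = 12.2 eV = 1.9547 × 10^-18 J.
Since λ = hc/E for a photon, λ = 1.016 × 10^-7 m.
Converting to nm: λ = 101.6 nm ≈ 102 nm.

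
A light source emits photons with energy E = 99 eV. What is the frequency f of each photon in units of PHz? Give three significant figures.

23.9 PHz

Take h = 6.62607015e-34 J·s, 1 eV = 1.602176634e-19 J.
Convert to SI: E = 99 eV = 1.5862e-17 J.
The photon relation is f = E/h, giving f = 2.394e16 Hz.
Converting to PHz: f = 23.94 PHz ≈ 23.9 PHz.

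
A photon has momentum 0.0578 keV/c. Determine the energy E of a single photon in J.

Take c = 2.99792458 × 10^8 m/s, 1 eV = 1.602176634 × 10^-19 J.
In SI units: p = 0.0578 keV/c = 3.0890 × 10^-26 kg·m/s.
The photon relation is E = pc, giving E = 9.261 × 10^-18 J.
So E ≈ 9.26 × 10^-18 J.

9.26 × 10^-18 J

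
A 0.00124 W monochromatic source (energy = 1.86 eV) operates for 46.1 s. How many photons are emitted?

Total energy: E_total = P·t = 0.00124 × 46.1 = 0.05716 J.
Per-photon energy: E = 2.980·10^-19 J.
N = E_total / E_photon = 1.92·10^17.

1.92·10^17 photons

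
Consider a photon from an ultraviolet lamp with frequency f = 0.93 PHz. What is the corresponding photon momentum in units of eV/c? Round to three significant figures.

(h = 6.62607015·10^-34 J·s, c = 2.99792458·10^8 m/s, 1 eV = 1.602176634·10^-19 J.)
First convert: f = 0.93 PHz = 9.3·10^14 Hz.
For a photon p = hf/c, so p = 2.056·10^-27 kg·m/s.
Converting to eV/c: p = 3.846 eV/c ≈ 3.85 eV/c.

3.85 eV/c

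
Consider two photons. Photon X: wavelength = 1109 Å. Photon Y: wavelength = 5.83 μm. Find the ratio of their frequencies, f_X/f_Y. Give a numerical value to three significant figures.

52.6

f_X = 2.703·10^15 Hz (from wavelength = 1109 Å, via f = c/λ).
f_Y = 5.142·10^13 Hz (from wavelength = 5.83 μm, via f = c/λ).
Ratio = 2.703·10^15 / 5.142·10^13 = 52.6.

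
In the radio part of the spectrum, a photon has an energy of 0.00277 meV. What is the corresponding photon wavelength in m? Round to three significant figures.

0.448 m

In SI units: E = 0.00277 meV = 4.4380·10^-25 J.
Since λ = hc/E for a photon, λ = 0.4476 m.
So λ ≈ 0.448 m.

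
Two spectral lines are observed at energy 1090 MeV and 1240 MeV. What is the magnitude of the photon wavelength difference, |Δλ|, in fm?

Using λ = hc/E: λ₁ = 1.137e-15 m, λ₂ = 9.999e-16 m.
|Δλ| = |1.137e-15 − 9.999e-16| = 1.38e-16 m = 0.138 fm.

0.138 fm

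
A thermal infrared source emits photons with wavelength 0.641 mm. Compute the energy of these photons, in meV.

(h = 6.62607015e-34 J·s, c = 2.99792458e8 m/s, 1 eV = 1.602176634e-19 J.)
Convert to SI: λ = 0.641 mm = 6.41e-4 m.
Apply E = hc/λ: E = 3.099e-22 J.
Converting to meV: E = 1.934 meV ≈ 1.93 meV.

1.93 meV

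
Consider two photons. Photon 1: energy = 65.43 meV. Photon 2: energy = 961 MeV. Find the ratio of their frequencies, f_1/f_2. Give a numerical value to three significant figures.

6.81 × 10^-11

f_1 = 1.582 × 10^13 Hz (from energy = 65.43 meV, via f = E/h).
f_2 = 2.324 × 10^23 Hz (from energy = 961 MeV, via f = E/h).
Ratio = 1.582 × 10^13 / 2.324 × 10^23 = 6.81 × 10^-11.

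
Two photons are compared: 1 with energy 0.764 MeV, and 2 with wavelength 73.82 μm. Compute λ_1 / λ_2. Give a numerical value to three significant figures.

λ_1 = 1.623 × 10^-12 m (from energy = 0.764 MeV, via λ = hc/E).
λ_2 = 7.382 × 10^-5 m (from wavelength = 73.82 μm, via λ given directly).
Ratio = 1.623 × 10^-12 / 7.382 × 10^-5 = 2.20 × 10^-8.

2.20 × 10^-8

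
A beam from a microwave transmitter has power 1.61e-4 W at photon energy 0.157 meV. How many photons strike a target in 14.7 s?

9.41e19 photons

Total energy: E_total = P·t = 1.61e-4 × 14.7 = 0.002367 J.
Per-photon energy: E = 2.515e-23 J.
N = E_total / E_photon = 9.41e19.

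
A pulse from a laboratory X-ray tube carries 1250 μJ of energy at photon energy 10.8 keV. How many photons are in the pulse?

Per-photon energy: E = 1.730 × 10^-15 J (from energy = 10.8 keV).
N = E_total / E_photon = 0.00125 J / 1.730 × 10^-15 J = 7.22 × 10^11.

7.22 × 10^11 photons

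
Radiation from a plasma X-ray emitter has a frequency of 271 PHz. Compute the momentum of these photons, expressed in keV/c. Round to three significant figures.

(h = 6.62607015e-34 J·s, c = 2.99792458e8 m/s, 1 eV = 1.602176634e-19 J.)
First convert: f = 271 PHz = 2.71e17 Hz.
For a photon p = hf/c, so p = 5.990e-25 kg·m/s.
Converting to keV/c: p = 1.121 keV/c ≈ 1.12 keV/c.

1.12 keV/c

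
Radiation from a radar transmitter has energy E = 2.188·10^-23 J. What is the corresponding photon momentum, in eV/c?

1.37·10^-4 eV/c

Use c = 2.99792458·10^8 m/s, 1 eV = 1.602176634·10^-19 J.
Since p = E/c for a photon, p = 7.298·10^-32 kg·m/s.
Converting to eV/c: p = 1.366·10^-4 eV/c ≈ 1.37·10^-4 eV/c.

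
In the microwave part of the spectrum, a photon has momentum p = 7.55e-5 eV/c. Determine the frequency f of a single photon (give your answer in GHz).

18.3 GHz

Use h = 6.62607015e-34 J·s, c = 2.99792458e8 m/s, 1 eV = 1.602176634e-19 J.
First convert: p = 7.55e-5 eV/c = 4.0349e-32 kg·m/s.
Apply f = pc/h: f = 1.826e10 Hz.
Converting to GHz: f = 18.26 GHz ≈ 18.3 GHz.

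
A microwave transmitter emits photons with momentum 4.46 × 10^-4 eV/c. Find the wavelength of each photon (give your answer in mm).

2.78 mm

Take h = 6.62607015 × 10^-34 J·s, c = 2.99792458 × 10^8 m/s, 1 eV = 1.602176634 × 10^-19 J.
Convert to SI: p = 4.46 × 10^-4 eV/c = 2.3836 × 10^-31 kg·m/s.
Apply λ = h/p: λ = 0.002780 m.
Converting to mm: λ = 2.780 mm ≈ 2.78 mm.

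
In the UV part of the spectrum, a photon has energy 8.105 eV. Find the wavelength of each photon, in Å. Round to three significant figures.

First convert: E = 8.105 eV = 1.2986e-18 J.
For a photon λ = hc/E, so λ = 1.530e-7 m.
Converting to Å: λ = 1530 Å ≈ 1530 Å.

1530 Å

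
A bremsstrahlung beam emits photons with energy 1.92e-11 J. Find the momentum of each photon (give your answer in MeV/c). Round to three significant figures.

120 MeV/c

(c = 2.99792458e8 m/s, 1 eV = 1.602176634e-19 J.)
Since p = E/c for a photon, p = 6.404e-20 kg·m/s.
Converting to MeV/c: p = 119.8 MeV/c ≈ 120 MeV/c.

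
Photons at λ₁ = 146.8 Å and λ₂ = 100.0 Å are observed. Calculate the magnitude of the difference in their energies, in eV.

39.5 eV

Using E = hc/λ: E₁ = 1.3532 × 10^-17 J, E₂ = 1.9864 × 10^-17 J.
|ΔE| = |1.3532 × 10^-17 − 1.9864 × 10^-17| = 6.33 × 10^-18 J = 39.5 eV.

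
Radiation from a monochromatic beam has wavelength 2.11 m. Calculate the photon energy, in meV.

5.88 × 10^-4 meV

(h = 6.62607015 × 10^-34 J·s, c = 2.99792458 × 10^8 m/s, 1 eV = 1.602176634 × 10^-19 J.)
The photon relation is E = hc/λ, giving E = 9.414 × 10^-26 J.
Converting to meV: E = 5.876 × 10^-4 meV ≈ 5.88 × 10^-4 meV.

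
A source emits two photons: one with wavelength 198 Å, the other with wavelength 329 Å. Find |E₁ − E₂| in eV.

24.9 eV

Using E = hc/λ: E₁ = 1.003e-17 J, E₂ = 6.038e-18 J.
|ΔE| = |1.003e-17 − 6.038e-18| = 3.99e-18 J = 24.9 eV.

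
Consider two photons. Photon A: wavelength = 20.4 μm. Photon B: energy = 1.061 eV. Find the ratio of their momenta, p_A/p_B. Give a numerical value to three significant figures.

p_A = 3.248 × 10^-29 kg·m/s (from wavelength = 20.4 μm, via p = h/λ).
p_B = 5.670 × 10^-28 kg·m/s (from energy = 1.061 eV, via p = E/c).
Ratio = 3.248 × 10^-29 / 5.670 × 10^-28 = 0.0573.

0.0573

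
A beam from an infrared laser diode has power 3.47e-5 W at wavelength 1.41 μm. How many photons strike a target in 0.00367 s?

Total energy: E_total = P·t = 3.47e-5 × 0.00367 = 1.273e-7 J.
Per-photon energy: E = 1.409e-19 J.
N = E_total / E_photon = 9.04e11.

9.04e11 photons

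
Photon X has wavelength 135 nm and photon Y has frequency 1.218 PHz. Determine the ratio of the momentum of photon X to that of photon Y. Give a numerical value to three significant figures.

p_X = 4.908e-27 kg·m/s (from wavelength = 135 nm, via p = h/λ).
p_Y = 2.692e-27 kg·m/s (from frequency = 1.218 PHz, via p = hf/c).
Ratio = 4.908e-27 / 2.692e-27 = 1.82.

1.82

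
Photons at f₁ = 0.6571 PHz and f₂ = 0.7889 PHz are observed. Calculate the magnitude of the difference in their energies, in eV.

0.545 eV

Using E = hf: E₁ = 4.3540 × 10^-19 J, E₂ = 5.2273 × 10^-19 J.
|ΔE| = |4.3540 × 10^-19 − 5.2273 × 10^-19| = 8.73 × 10^-20 J = 0.545 eV.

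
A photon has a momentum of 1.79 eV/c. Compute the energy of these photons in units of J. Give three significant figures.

2.87e-19 J

Convert to SI: p = 1.79 eV/c = 9.5663e-28 kg·m/s.
Since E = pc for a photon, E = 2.868e-19 J.
So E ≈ 2.87e-19 J.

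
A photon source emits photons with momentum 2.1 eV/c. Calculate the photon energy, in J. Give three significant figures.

Convert to SI: p = 2.1 eV/c = 1.1223e-27 kg·m/s.
Apply E = pc: E = 3.365e-19 J.
So E ≈ 3.36e-19 J.

3.36e-19 J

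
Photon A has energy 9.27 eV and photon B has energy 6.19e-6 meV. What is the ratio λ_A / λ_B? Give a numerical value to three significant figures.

λ_A = 1.337e-7 m (from energy = 9.27 eV, via λ = hc/E).
λ_B = 200.3 m (from energy = 6.19e-6 meV, via λ = hc/E).
Ratio = 1.337e-7 / 200.3 = 6.68e-10.

6.68e-10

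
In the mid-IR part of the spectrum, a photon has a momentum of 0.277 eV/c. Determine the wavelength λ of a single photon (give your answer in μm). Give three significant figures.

(h = 6.62607015 × 10^-34 J·s, c = 2.99792458 × 10^8 m/s, 1 eV = 1.602176634 × 10^-19 J.)
Convert to SI: p = 0.277 eV/c = 1.4804 × 10^-28 kg·m/s.
For a photon λ = h/p, so λ = 4.476 × 10^-6 m.
Converting to μm: λ = 4.476 μm ≈ 4.48 μm.

4.48 μm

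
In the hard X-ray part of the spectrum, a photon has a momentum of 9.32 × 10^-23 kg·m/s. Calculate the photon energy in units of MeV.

0.174 MeV

Take c = 2.99792458 × 10^8 m/s, 1 eV = 1.602176634 × 10^-19 J.
Since E = pc for a photon, E = 2.794 × 10^-14 J.
Converting to MeV: E = 0.1744 MeV ≈ 0.174 MeV.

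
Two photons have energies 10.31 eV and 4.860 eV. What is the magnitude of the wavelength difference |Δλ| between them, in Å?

1350 Å

Using λ = hc/E: λ₁ = 1.2026 × 10^-7 m, λ₂ = 2.5511 × 10^-7 m.
|Δλ| = |1.2026 × 10^-7 − 2.5511 × 10^-7| = 1.35 × 10^-7 m = 1350 Å.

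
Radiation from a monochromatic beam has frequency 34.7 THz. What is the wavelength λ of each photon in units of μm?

8.64 μm

First convert: f = 34.7 THz = 3.47 × 10^13 Hz.
For a photon λ = c/f, so λ = 8.640 × 10^-6 m.
Converting to μm: λ = 8.640 μm ≈ 8.64 μm.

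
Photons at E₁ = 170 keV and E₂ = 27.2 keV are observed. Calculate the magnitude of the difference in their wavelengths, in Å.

0.383 Å

Using λ = hc/E: λ₁ = 7.293·10^-12 m, λ₂ = 4.558·10^-11 m.
|Δλ| = |7.293·10^-12 − 4.558·10^-11| = 3.83·10^-11 m = 0.383 Å.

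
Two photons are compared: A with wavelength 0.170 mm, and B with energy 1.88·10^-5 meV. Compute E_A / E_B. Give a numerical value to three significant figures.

3.88·10^5

E_A = 1.168·10^-21 J (from wavelength = 0.170 mm, via E = hc/λ).
E_B = 3.012·10^-27 J (from energy = 1.88·10^-5 meV, via E given directly).
Ratio = 1.168·10^-21 / 3.012·10^-27 = 3.88·10^5.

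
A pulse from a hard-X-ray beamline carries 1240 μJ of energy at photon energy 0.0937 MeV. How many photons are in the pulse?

Per-photon energy: E = 1.501e-14 J (from energy = 0.0937 MeV).
N = E_total / E_photon = 0.00124 J / 1.501e-14 J = 8.26e10.

8.26e10 photons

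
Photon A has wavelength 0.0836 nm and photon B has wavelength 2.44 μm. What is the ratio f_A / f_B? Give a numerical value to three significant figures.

f_A = 3.586e18 Hz (from wavelength = 0.0836 nm, via f = c/λ).
f_B = 1.229e14 Hz (from wavelength = 2.44 μm, via f = c/λ).
Ratio = 3.586e18 / 1.229e14 = 2.92e4.

2.92e4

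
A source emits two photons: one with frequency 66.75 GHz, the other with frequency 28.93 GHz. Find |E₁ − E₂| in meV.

0.156 meV

Using E = hf: E₁ = 4.4229·10^-23 J, E₂ = 1.9169·10^-23 J.
|ΔE| = |4.4229·10^-23 − 1.9169·10^-23| = 2.51·10^-23 J = 0.156 meV.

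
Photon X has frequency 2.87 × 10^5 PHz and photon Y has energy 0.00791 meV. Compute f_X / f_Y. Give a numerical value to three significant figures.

1.50 × 10^11

f_X = 2.870 × 10^20 Hz (from frequency = 2.87 × 10^5 PHz, via f given directly).
f_Y = 1.913 × 10^9 Hz (from energy = 0.00791 meV, via f = E/h).
Ratio = 2.870 × 10^20 / 1.913 × 10^9 = 1.50 × 10^11.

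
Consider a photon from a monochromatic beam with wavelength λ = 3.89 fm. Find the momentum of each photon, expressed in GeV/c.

0.319 GeV/c

Convert to SI: λ = 3.89 fm = 3.89e-15 m.
The photon relation is p = h/λ, giving p = 1.703e-19 kg·m/s.
Converting to GeV/c: p = 0.3187 GeV/c ≈ 0.319 GeV/c.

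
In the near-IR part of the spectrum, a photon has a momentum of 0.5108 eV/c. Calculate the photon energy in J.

Convert to SI: p = 0.5108 eV/c = 2.7299e-28 kg·m/s.
Since E = pc for a photon, E = 8.184e-20 J.
So E ≈ 8.18e-20 J.

8.18e-20 J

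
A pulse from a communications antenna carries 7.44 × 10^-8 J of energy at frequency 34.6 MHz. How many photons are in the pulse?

Per-photon energy: E = 2.293 × 10^-26 J (from frequency = 34.6 MHz).
N = E_total / E_photon = 7.44 × 10^-8 J / 2.293 × 10^-26 J = 3.25 × 10^18.

3.25 × 10^18 photons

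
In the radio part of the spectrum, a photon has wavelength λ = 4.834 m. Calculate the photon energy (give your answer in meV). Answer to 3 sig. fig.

Take h = 6.62607015·10^-34 J·s, c = 2.99792458·10^8 m/s, 1 eV = 1.602176634·10^-19 J.
Apply E = hc/λ: E = 4.109·10^-26 J.
Converting to meV: E = 2.565·10^-4 meV ≈ 2.56·10^-4 meV.

2.56·10^-4 meV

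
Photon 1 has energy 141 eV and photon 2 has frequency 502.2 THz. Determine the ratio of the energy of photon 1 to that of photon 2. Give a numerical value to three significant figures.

E_1 = 2.259e-17 J (from energy = 141 eV, via E given directly).
E_2 = 3.328e-19 J (from frequency = 502.2 THz, via E = hf).
Ratio = 2.259e-17 / 3.328e-19 = 67.9.

67.9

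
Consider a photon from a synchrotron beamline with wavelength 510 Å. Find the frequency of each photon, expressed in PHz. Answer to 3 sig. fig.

Take c = 2.99792458e8 m/s.
In SI units: λ = 510 Å = 5.10e-8 m.
Apply f = c/λ: f = 5.878e15 Hz.
Converting to PHz: f = 5.878 PHz ≈ 5.88 PHz.

5.88 PHz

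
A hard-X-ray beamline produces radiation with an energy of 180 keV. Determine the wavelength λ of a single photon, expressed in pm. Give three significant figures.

6.89 pm

(h = 6.62607015e-34 J·s, c = 2.99792458e8 m/s, 1 eV = 1.602176634e-19 J.)
Convert to SI: E = 180 keV = 2.8839e-14 J.
Apply λ = hc/E: λ = 6.888e-12 m.
Converting to pm: λ = 6.888 pm ≈ 6.89 pm.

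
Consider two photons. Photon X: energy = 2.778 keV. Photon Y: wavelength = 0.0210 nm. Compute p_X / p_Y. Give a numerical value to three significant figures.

p_X = 1.485e-24 kg·m/s (from energy = 2.778 keV, via p = E/c).
p_Y = 3.155e-23 kg·m/s (from wavelength = 0.0210 nm, via p = h/λ).
Ratio = 1.485e-24 / 3.155e-23 = 0.0471.

0.0471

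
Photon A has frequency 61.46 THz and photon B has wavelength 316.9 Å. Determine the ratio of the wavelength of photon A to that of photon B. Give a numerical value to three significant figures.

154

λ_A = 4.878 × 10^-6 m (from frequency = 61.46 THz, via λ = c/f).
λ_B = 3.169 × 10^-8 m (from wavelength = 316.9 Å, via λ given directly).
Ratio = 4.878 × 10^-6 / 3.169 × 10^-8 = 154.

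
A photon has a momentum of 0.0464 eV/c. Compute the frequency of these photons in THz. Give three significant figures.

(h = 6.62607015·10^-34 J·s, c = 2.99792458·10^8 m/s, 1 eV = 1.602176634·10^-19 J.)
Convert to SI: p = 0.0464 eV/c = 2.4797·10^-29 kg·m/s.
Apply f = pc/h: f = 1.122·10^13 Hz.
Converting to THz: f = 11.22 THz ≈ 11.2 THz.

11.2 THz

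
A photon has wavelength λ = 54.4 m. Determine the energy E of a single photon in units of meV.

2.28e-5 meV

Use h = 6.62607015e-34 J·s, c = 2.99792458e8 m/s, 1 eV = 1.602176634e-19 J.
The photon relation is E = hc/λ, giving E = 3.652e-27 J.
Converting to meV: E = 2.279e-5 meV ≈ 2.28e-5 meV.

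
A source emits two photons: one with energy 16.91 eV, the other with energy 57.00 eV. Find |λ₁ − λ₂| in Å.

516 Å

Using λ = hc/E: λ₁ = 7.3320e-8 m, λ₂ = 2.1752e-8 m.
|Δλ| = |7.3320e-8 − 2.1752e-8| = 5.16e-8 m = 516 Å.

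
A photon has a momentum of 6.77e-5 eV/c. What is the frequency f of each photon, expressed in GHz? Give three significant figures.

16.4 GHz

(h = 6.62607015e-34 J·s, c = 2.99792458e8 m/s, 1 eV = 1.602176634e-19 J.)
First convert: p = 6.77e-5 eV/c = 3.6181e-32 kg·m/s.
Apply f = pc/h: f = 1.637e10 Hz.
Converting to GHz: f = 16.37 GHz ≈ 16.4 GHz.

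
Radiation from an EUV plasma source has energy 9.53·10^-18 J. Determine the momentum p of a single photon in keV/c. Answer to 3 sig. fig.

Take c = 2.99792458·10^8 m/s, 1 eV = 1.602176634·10^-19 J.
Apply p = E/c: p = 3.179·10^-26 kg·m/s.
Converting to keV/c: p = 0.05948 keV/c ≈ 0.0595 keV/c.

0.0595 keV/c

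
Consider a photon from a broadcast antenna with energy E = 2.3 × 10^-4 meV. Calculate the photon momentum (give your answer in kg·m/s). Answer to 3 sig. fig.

(c = 2.99792458 × 10^8 m/s, 1 eV = 1.602176634 × 10^-19 J.)
In SI units: E = 2.3 × 10^-4 meV = 3.6850 × 10^-26 J.
For a photon p = E/c, so p = 1.229 × 10^-34 kg·m/s.
So p ≈ 1.23 × 10^-34 kg·m/s.

1.23 × 10^-34 kg·m/s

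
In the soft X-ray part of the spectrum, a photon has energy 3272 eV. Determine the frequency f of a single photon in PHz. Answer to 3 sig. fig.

In SI units: E = 3272 eV = 5.2423e-16 J.
For a photon f = E/h, so f = 7.912e17 Hz.
Converting to PHz: f = 791.2 PHz ≈ 791 PHz.

791 PHz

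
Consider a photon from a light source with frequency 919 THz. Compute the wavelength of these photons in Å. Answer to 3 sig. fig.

3260 Å

First convert: f = 919 THz = 9.19e14 Hz.
For a photon λ = c/f, so λ = 3.262e-7 m.
Converting to Å: λ = 3262 Å ≈ 3260 Å.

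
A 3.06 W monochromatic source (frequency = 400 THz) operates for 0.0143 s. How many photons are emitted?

1.65e17 photons

Total energy: E_total = P·t = 3.06 × 0.0143 = 0.04376 J.
Per-photon energy: E = 2.650e-19 J.
N = E_total / E_photon = 1.65e17.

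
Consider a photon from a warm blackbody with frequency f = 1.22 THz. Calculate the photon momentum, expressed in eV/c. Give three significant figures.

(h = 6.62607015e-34 J·s, c = 2.99792458e8 m/s, 1 eV = 1.602176634e-19 J.)
Convert to SI: f = 1.22 THz = 1.22e12 Hz.
For a photon p = hf/c, so p = 2.696e-30 kg·m/s.
Converting to eV/c: p = 0.005046 eV/c ≈ 5.05e-3 eV/c.

5.05e-3 eV/c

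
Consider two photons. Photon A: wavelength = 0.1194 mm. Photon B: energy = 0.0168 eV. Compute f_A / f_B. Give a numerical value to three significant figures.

f_A = 2.511 × 10^12 Hz (from wavelength = 0.1194 mm, via f = c/λ).
f_B = 4.062 × 10^12 Hz (from energy = 0.0168 eV, via f = E/h).
Ratio = 2.511 × 10^12 / 4.062 × 10^12 = 0.618.

0.618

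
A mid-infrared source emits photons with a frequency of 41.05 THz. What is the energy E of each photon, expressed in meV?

Convert to SI: f = 41.05 THz = 4.105·10^13 Hz.
The photon relation is E = hf, giving E = 2.720·10^-20 J.
Converting to meV: E = 169.8 meV ≈ 170 meV.

170 meV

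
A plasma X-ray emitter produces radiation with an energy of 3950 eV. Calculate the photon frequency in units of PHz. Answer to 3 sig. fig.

955 PHz

Use h = 6.62607015 × 10^-34 J·s, 1 eV = 1.602176634 × 10^-19 J.
First convert: E = 3950 eV = 6.3286 × 10^-16 J.
Since f = E/h for a photon, f = 9.551 × 10^17 Hz.
Converting to PHz: f = 955.1 PHz ≈ 955 PHz.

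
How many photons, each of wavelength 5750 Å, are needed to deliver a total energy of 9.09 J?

2.63e19 photons

Per-photon energy: E = 3.455e-19 J (from wavelength = 5750 Å).
N = E_total / E_photon = 9.09 J / 3.455e-19 J = 2.63e19.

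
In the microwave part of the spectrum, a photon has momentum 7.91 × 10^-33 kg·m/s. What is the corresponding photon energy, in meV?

0.0148 meV

For a photon E = pc, so E = 2.371 × 10^-24 J.
Converting to meV: E = 0.01480 meV ≈ 0.0148 meV.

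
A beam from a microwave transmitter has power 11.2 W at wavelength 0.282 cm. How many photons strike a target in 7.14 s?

1.14e24 photons

Total energy: E_total = P·t = 11.2 × 7.14 = 79.97 J.
Per-photon energy: E = 7.044e-23 J.
N = E_total / E_photon = 1.14e24.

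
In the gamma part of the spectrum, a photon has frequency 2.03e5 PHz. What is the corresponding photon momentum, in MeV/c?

0.840 MeV/c

(h = 6.62607015e-34 J·s, c = 2.99792458e8 m/s, 1 eV = 1.602176634e-19 J.)
Convert to SI: f = 2.03e5 PHz = 2.03e20 Hz.
Apply p = hf/c: p = 4.487e-22 kg·m/s.
Converting to MeV/c: p = 0.8395 MeV/c ≈ 0.840 MeV/c.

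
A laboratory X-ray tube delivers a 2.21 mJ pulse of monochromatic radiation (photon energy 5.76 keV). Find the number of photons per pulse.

2.39e12 photons

Per-photon energy: E = 9.229e-16 J (from energy = 5.76 keV).
N = E_total / E_photon = 0.00221 J / 9.229e-16 J = 2.39e12.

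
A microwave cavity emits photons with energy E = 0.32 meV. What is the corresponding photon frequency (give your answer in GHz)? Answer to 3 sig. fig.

(h = 6.62607015 × 10^-34 J·s, 1 eV = 1.602176634 × 10^-19 J.)
Convert to SI: E = 0.32 meV = 5.1270 × 10^-23 J.
The photon relation is f = E/h, giving f = 7.738 × 10^10 Hz.
Converting to GHz: f = 77.38 GHz ≈ 77.4 GHz.

77.4 GHz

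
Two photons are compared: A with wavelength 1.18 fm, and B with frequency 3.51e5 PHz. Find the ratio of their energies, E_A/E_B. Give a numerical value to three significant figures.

E_A = 1.683e-10 J (from wavelength = 1.18 fm, via E = hc/λ).
E_B = 2.326e-13 J (from frequency = 3.51e5 PHz, via E = hf).
Ratio = 1.683e-10 / 2.326e-13 = 724.

724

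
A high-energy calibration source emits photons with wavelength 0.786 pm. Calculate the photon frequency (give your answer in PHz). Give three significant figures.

3.81e5 PHz

First convert: λ = 0.786 pm = 7.86e-13 m.
Apply f = c/λ: f = 3.814e20 Hz.
Converting to PHz: f = 381400 PHz ≈ 3.81e5 PHz.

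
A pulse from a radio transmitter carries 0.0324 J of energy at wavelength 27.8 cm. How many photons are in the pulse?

Per-photon energy: E = 7.145e-25 J (from wavelength = 27.8 cm).
N = E_total / E_photon = 0.0324 J / 7.145e-25 J = 4.53e22.

4.53e22 photons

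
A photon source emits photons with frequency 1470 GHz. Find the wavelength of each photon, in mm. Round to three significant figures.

In SI units: f = 1470 GHz = 1.47e12 Hz.
Since λ = c/f for a photon, λ = 2.039e-4 m.
Converting to mm: λ = 0.2039 mm ≈ 0.204 mm.

0.204 mm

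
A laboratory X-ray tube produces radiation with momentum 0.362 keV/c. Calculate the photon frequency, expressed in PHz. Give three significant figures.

Convert to SI: p = 0.362 keV/c = 1.9346e-25 kg·m/s.
For a photon f = pc/h, so f = 8.753e16 Hz.
Converting to PHz: f = 87.53 PHz ≈ 87.5 PHz.

87.5 PHz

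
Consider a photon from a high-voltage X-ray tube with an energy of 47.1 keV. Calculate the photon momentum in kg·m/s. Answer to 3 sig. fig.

First convert: E = 47.1 keV = 7.5463 × 10^-15 J.
Since p = E/c for a photon, p = 2.517 × 10^-23 kg·m/s.
So p ≈ 2.52 × 10^-23 kg·m/s.

2.52 × 10^-23 kg·m/s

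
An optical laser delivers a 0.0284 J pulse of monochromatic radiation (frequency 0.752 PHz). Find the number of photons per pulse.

Per-photon energy: E = 4.983e-19 J (from frequency = 0.752 PHz).
N = E_total / E_photon = 0.0284 J / 4.983e-19 J = 5.70e16.

5.70e16 photons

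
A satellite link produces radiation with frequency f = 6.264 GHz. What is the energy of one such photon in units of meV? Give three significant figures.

0.0259 meV

Use h = 6.62607015·10^-34 J·s, 1 eV = 1.602176634·10^-19 J.
First convert: f = 6.264 GHz = 6.264·10^9 Hz.
Since E = hf for a photon, E = 4.151·10^-24 J.
Converting to meV: E = 0.02591 meV ≈ 0.0259 meV.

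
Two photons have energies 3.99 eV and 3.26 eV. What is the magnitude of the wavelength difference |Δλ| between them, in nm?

Using λ = hc/E: λ₁ = 3.107e-7 m, λ₂ = 3.803e-7 m.
|Δλ| = |3.107e-7 − 3.803e-7| = 6.96e-8 m = 69.6 nm.

69.6 nm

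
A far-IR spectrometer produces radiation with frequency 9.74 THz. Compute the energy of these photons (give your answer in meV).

Use h = 6.62607015e-34 J·s, 1 eV = 1.602176634e-19 J.
First convert: f = 9.74 THz = 9.74e12 Hz.
Since E = hf for a photon, E = 6.454e-21 J.
Converting to meV: E = 40.28 meV ≈ 40.3 meV.

40.3 meV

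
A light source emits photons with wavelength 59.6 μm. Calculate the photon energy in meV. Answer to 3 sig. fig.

20.8 meV

(h = 6.62607015e-34 J·s, c = 2.99792458e8 m/s, 1 eV = 1.602176634e-19 J.)
In SI units: λ = 59.6 μm = 5.96e-5 m.
Since E = hc/λ for a photon, E = 3.333e-21 J.
Converting to meV: E = 20.80 meV ≈ 20.8 meV.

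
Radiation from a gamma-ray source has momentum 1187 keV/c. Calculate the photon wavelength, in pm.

First convert: p = 1187 keV/c = 6.3437 × 10^-22 kg·m/s.
For a photon λ = h/p, so λ = 1.045 × 10^-12 m.
Converting to pm: λ = 1.045 pm ≈ 1.04 pm.

1.04 pm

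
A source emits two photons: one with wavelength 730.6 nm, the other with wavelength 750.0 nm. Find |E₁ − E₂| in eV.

Using E = hc/λ: E₁ = 2.7189 × 10^-19 J, E₂ = 2.6486 × 10^-19 J.
|ΔE| = |2.7189 × 10^-19 − 2.6486 × 10^-19| = 7.03 × 10^-21 J = 0.0439 eV.

0.0439 eV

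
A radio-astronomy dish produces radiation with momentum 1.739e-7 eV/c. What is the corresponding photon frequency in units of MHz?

Use h = 6.62607015e-34 J·s, c = 2.99792458e8 m/s, 1 eV = 1.602176634e-19 J.
First convert: p = 1.739e-7 eV/c = 9.2937e-35 kg·m/s.
The photon relation is f = pc/h, giving f = 4.205e7 Hz.
Converting to MHz: f = 42.05 MHz ≈ 42.0 MHz.

42.0 MHz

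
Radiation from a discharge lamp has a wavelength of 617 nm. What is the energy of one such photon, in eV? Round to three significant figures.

2.01 eV

(h = 6.62607015 × 10^-34 J·s, c = 2.99792458 × 10^8 m/s, 1 eV = 1.602176634 × 10^-19 J.)
Convert to SI: λ = 617 nm = 6.17 × 10^-7 m.
For a photon E = hc/λ, so E = 3.220 × 10^-19 J.
Converting to eV: E = 2.009 eV ≈ 2.01 eV.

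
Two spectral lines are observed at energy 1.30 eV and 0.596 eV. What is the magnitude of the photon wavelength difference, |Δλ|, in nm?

1130 nm

Using λ = hc/E: λ₁ = 9.537e-7 m, λ₂ = 2.080e-6 m.
|Δλ| = |9.537e-7 − 2.080e-6| = 1.13e-6 m = 1130 nm.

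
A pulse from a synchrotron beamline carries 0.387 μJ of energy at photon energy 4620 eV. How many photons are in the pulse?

Per-photon energy: E = 7.402·10^-16 J (from energy = 4620 eV).
N = E_total / E_photon = 3.87·10^-7 J / 7.402·10^-16 J = 5.23·10^8.

5.23·10^8 photons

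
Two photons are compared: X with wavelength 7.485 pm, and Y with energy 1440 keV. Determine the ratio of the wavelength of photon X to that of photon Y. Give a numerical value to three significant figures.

λ_X = 7.485e-12 m (from wavelength = 7.485 pm, via λ given directly).
λ_Y = 8.610e-13 m (from energy = 1440 keV, via λ = hc/E).
Ratio = 7.485e-12 / 8.610e-13 = 8.69.

8.69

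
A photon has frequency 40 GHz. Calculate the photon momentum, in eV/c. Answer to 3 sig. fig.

1.65e-4 eV/c

(h = 6.62607015e-34 J·s, c = 2.99792458e8 m/s, 1 eV = 1.602176634e-19 J.)
First convert: f = 40 GHz = 4.0e10 Hz.
Since p = hf/c for a photon, p = 8.841e-32 kg·m/s.
Converting to eV/c: p = 1.654e-4 eV/c ≈ 1.65e-4 eV/c.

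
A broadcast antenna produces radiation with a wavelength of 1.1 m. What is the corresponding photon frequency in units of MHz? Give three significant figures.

The photon relation is f = c/λ, giving f = 2.725e8 Hz.
Converting to MHz: f = 272.5 MHz ≈ 273 MHz.

273 MHz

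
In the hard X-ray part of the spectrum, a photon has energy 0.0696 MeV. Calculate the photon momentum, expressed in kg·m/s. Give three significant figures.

(c = 2.99792458 × 10^8 m/s, 1 eV = 1.602176634 × 10^-19 J.)
In SI units: E = 0.0696 MeV = 1.1151 × 10^-14 J.
The photon relation is p = E/c, giving p = 3.720 × 10^-23 kg·m/s.
So p ≈ 3.72 × 10^-23 kg·m/s.

3.72 × 10^-23 kg·m/s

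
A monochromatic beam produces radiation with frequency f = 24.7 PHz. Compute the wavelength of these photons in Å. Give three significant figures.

Use c = 2.99792458e8 m/s.
Convert to SI: f = 24.7 PHz = 2.47e16 Hz.
Apply λ = c/f: λ = 1.214e-8 m.
Converting to Å: λ = 121.4 Å ≈ 121 Å.

121 Å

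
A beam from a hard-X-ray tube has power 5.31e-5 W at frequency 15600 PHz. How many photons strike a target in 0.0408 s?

Total energy: E_total = P·t = 5.31e-5 × 0.0408 = 2.166e-6 J.
Per-photon energy: E = 1.034e-14 J.
N = E_total / E_photon = 2.10e8.

2.10e8 photons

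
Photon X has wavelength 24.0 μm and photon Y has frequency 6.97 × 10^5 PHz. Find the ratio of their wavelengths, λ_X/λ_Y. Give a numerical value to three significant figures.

λ_X = 2.400 × 10^-5 m (from wavelength = 24.0 μm, via λ given directly).
λ_Y = 4.301 × 10^-13 m (from frequency = 6.97 × 10^5 PHz, via λ = c/f).
Ratio = 2.400 × 10^-5 / 4.301 × 10^-13 = 5.58 × 10^7.

5.58 × 10^7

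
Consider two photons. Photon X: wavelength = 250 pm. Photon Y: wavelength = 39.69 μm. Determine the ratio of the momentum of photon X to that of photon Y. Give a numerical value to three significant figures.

1.59 × 10^5

p_X = 2.650 × 10^-24 kg·m/s (from wavelength = 250 pm, via p = h/λ).
p_Y = 1.669 × 10^-29 kg·m/s (from wavelength = 39.69 μm, via p = h/λ).
Ratio = 2.650 × 10^-24 / 1.669 × 10^-29 = 1.59 × 10^5.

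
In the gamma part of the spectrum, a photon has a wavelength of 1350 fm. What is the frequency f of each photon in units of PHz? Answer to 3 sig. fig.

2.22e5 PHz

Take c = 2.99792458e8 m/s.
In SI units: λ = 1350 fm = 1.35e-12 m.
The photon relation is f = c/λ, giving f = 2.221e20 Hz.
Converting to PHz: f = 222100 PHz ≈ 2.22e5 PHz.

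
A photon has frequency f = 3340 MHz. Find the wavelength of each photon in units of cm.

8.98 cm

First convert: f = 3340 MHz = 3.34 × 10^9 Hz.
Since λ = c/f for a photon, λ = 0.08976 m.
Converting to cm: λ = 8.976 cm ≈ 8.98 cm.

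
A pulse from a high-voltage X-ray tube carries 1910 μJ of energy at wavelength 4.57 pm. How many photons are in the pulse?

4.39 × 10^10 photons

Per-photon energy: E = 4.347 × 10^-14 J (from wavelength = 4.57 pm).
N = E_total / E_photon = 0.00191 J / 4.347 × 10^-14 J = 4.39 × 10^10.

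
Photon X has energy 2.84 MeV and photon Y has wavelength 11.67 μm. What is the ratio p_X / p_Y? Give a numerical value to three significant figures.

p_X = 1.518 × 10^-21 kg·m/s (from energy = 2.84 MeV, via p = E/c).
p_Y = 5.678 × 10^-29 kg·m/s (from wavelength = 11.67 μm, via p = h/λ).
Ratio = 1.518 × 10^-21 / 5.678 × 10^-29 = 2.67 × 10^7.

2.67 × 10^7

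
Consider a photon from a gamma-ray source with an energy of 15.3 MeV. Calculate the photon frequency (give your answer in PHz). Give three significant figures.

Take h = 6.62607015 × 10^-34 J·s, 1 eV = 1.602176634 × 10^-19 J.
In SI units: E = 15.3 MeV = 2.4513 × 10^-12 J.
The photon relation is f = E/h, giving f = 3.700 × 10^21 Hz.
Converting to PHz: f = 3.700 × 10^6 PHz ≈ 3.70 × 10^6 PHz.

3.70 × 10^6 PHz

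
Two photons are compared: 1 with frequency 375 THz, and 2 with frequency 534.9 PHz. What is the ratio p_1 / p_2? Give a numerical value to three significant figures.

7.01e-4

p_1 = 8.288e-28 kg·m/s (from frequency = 375 THz, via p = hf/c).
p_2 = 1.182e-24 kg·m/s (from frequency = 534.9 PHz, via p = hf/c).
Ratio = 8.288e-28 / 1.182e-24 = 7.01e-4.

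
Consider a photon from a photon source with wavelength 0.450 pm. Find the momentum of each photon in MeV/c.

Take h = 6.62607015e-34 J·s, c = 2.99792458e8 m/s, 1 eV = 1.602176634e-19 J.
In SI units: λ = 0.450 pm = 4.50e-13 m.
For a photon p = h/λ, so p = 1.472e-21 kg·m/s.
Converting to MeV/c: p = 2.755 MeV/c ≈ 2.76 MeV/c.

2.76 MeV/c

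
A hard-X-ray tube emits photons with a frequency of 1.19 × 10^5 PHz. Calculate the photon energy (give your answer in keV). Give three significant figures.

(h = 6.62607015 × 10^-34 J·s, 1 eV = 1.602176634 × 10^-19 J.)
Convert to SI: f = 1.19 × 10^5 PHz = 1.19 × 10^20 Hz.
The photon relation is E = hf, giving E = 7.885 × 10^-14 J.
Converting to keV: E = 492.1 keV ≈ 492 keV.

492 keV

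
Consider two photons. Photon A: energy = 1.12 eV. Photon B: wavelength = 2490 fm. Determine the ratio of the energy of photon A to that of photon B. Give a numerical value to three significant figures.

E_A = 1.794e-19 J (from energy = 1.12 eV, via E given directly).
E_B = 7.978e-14 J (from wavelength = 2490 fm, via E = hc/λ).
Ratio = 1.794e-19 / 7.978e-14 = 2.25e-6.

2.25e-6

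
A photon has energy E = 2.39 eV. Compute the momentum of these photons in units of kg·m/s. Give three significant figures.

1.28 × 10^-27 kg·m/s

Use c = 2.99792458 × 10^8 m/s, 1 eV = 1.602176634 × 10^-19 J.
Convert to SI: E = 2.39 eV = 3.8292 × 10^-19 J.
Since p = E/c for a photon, p = 1.277 × 10^-27 kg·m/s.
So p ≈ 1.28 × 10^-27 kg·m/s.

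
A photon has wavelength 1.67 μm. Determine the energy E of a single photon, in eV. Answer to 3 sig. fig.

0.742 eV

First convert: λ = 1.67 μm = 1.67 × 10^-6 m.
For a photon E = hc/λ, so E = 1.189 × 10^-19 J.
Converting to eV: E = 0.7424 eV ≈ 0.742 eV.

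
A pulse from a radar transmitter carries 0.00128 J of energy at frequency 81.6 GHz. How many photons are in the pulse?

Per-photon energy: E = 5.407e-23 J (from frequency = 81.6 GHz).
N = E_total / E_photon = 0.00128 J / 5.407e-23 J = 2.37e19.

2.37e19 photons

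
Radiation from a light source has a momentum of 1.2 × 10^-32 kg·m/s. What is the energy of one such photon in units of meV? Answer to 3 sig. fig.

0.0225 meV

Use c = 2.99792458 × 10^8 m/s, 1 eV = 1.602176634 × 10^-19 J.
Since E = pc for a photon, E = 3.598 × 10^-24 J.
Converting to meV: E = 0.02245 meV ≈ 0.0225 meV.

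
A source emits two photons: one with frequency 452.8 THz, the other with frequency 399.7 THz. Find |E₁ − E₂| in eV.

Using E = hf: E₁ = 3.0003 × 10^-19 J, E₂ = 2.6484 × 10^-19 J.
|ΔE| = |3.0003 × 10^-19 − 2.6484 × 10^-19| = 3.52 × 10^-20 J = 0.220 eV.

0.220 eV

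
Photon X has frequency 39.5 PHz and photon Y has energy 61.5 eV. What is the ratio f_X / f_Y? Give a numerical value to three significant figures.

f_X = 3.950·10^16 Hz (from frequency = 39.5 PHz, via f given directly).
f_Y = 1.487·10^16 Hz (from energy = 61.5 eV, via f = E/h).
Ratio = 3.950·10^16 / 1.487·10^16 = 2.66.

2.66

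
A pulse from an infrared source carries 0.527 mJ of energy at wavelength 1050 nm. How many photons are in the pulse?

2.79e15 photons

Per-photon energy: E = 1.892e-19 J (from wavelength = 1050 nm).
N = E_total / E_photon = 5.27e-4 J / 1.892e-19 J = 2.79e15.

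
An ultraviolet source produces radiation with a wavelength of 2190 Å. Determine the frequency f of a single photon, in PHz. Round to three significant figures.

Take c = 2.99792458 × 10^8 m/s.
Convert to SI: λ = 2190 Å = 2.190 × 10^-7 m.
The photon relation is f = c/λ, giving f = 1.369 × 10^15 Hz.
Converting to PHz: f = 1.369 PHz ≈ 1.37 PHz.

1.37 PHz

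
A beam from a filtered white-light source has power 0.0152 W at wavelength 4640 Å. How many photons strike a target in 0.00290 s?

1.03e14 photons

Total energy: E_total = P·t = 0.0152 × 0.00290 = 4.408e-5 J.
Per-photon energy: E = 4.281e-19 J.
N = E_total / E_photon = 1.03e14.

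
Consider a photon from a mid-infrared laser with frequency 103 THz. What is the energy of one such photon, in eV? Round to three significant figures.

0.426 eV

Use h = 6.62607015e-34 J·s, 1 eV = 1.602176634e-19 J.
First convert: f = 103 THz = 1.03e14 Hz.
The photon relation is E = hf, giving E = 6.825e-20 J.
Converting to eV: E = 0.4260 eV ≈ 0.426 eV.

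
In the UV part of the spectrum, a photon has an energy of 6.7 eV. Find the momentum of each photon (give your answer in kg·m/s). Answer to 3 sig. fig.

3.58e-27 kg·m/s

First convert: E = 6.7 eV = 1.0735e-18 J.
Apply p = E/c: p = 3.581e-27 kg·m/s.
So p ≈ 3.58e-27 kg·m/s.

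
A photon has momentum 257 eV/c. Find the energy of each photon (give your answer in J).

Convert to SI: p = 257 eV/c = 1.3735e-25 kg·m/s.
The photon relation is E = pc, giving E = 4.118e-17 J.
So E ≈ 4.12e-17 J.

4.12e-17 J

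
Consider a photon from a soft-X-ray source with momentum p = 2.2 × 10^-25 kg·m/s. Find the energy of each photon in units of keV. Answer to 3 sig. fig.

0.412 keV

(c = 2.99792458 × 10^8 m/s, 1 eV = 1.602176634 × 10^-19 J.)
For a photon E = pc, so E = 6.595 × 10^-17 J.
Converting to keV: E = 0.4117 keV ≈ 0.412 keV.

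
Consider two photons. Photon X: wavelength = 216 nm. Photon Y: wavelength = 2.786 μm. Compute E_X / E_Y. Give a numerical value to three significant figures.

E_X = 9.197·10^-19 J (from wavelength = 216 nm, via E = hc/λ).
E_Y = 7.130·10^-20 J (from wavelength = 2.786 μm, via E = hc/λ).
Ratio = 9.197·10^-19 / 7.130·10^-20 = 12.9.

12.9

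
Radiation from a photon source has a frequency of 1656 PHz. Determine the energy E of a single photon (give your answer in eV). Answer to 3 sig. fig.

Take h = 6.62607015e-34 J·s, 1 eV = 1.602176634e-19 J.
In SI units: f = 1656 PHz = 1.656e18 Hz.
Since E = hf for a photon, E = 1.097e-15 J.
Converting to eV: E = 6849 eV ≈ 6850 eV.

6850 eV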